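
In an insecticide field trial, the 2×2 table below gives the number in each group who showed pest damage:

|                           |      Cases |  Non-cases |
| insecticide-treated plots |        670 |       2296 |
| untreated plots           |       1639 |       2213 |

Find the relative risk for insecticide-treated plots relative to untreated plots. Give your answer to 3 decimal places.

0.531

risk, insecticide-treated plots = 670/2966 = 0.2259
risk, untreated plots = 1639/3852 = 0.4255
RR = 0.2259 / 0.4255 = 0.531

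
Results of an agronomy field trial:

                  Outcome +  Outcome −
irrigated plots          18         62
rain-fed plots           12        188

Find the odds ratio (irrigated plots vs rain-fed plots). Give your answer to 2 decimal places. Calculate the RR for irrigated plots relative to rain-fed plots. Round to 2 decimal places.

OR = 4.55; RR = 3.75

OR = (18 × 188) / (62 × 12) = 3384/744 ≈ 4.55
risk, irrigated plots = 18/80 = 0.2250
risk, rain-fed plots = 12/200 = 0.0600
RR = 0.2250 / 0.0600 = 3.75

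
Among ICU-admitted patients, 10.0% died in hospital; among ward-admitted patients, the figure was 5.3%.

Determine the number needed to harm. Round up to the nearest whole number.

22

absolute risk difference = 0.047000
1 / 0.047000 = 21.277 → round up → 22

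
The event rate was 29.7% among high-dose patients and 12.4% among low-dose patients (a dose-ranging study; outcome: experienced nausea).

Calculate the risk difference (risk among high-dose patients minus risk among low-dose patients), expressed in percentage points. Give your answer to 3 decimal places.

risk difference = 0.2970 − 0.1240 = 0.1730 → 17.300 percentage points

RD = 17.300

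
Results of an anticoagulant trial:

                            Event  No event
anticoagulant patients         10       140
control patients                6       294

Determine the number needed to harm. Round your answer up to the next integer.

risk, anticoagulant patients = 10/150 = 0.066667
risk, control patients = 6/300 = 0.020000
absolute risk difference = 0.046667
1 / 0.046667 = 21.428 → round up → 22

NNH ≈ 22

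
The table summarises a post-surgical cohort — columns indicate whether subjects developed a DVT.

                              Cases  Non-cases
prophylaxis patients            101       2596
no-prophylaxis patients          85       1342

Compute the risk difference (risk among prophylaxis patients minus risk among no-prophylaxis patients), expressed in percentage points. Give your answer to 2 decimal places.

RD: -2.21

risk, prophylaxis patients = 101/2697 = 0.03745
risk, no-prophylaxis patients = 85/1427 = 0.05957
risk difference = 0.03745 − 0.05957 = -0.02212 → -2.21 percentage points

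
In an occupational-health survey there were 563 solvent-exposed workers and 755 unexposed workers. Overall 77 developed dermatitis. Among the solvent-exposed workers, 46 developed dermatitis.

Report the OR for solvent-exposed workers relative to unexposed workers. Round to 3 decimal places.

2.078

solvent-exposed workers without the outcome: 563 − 46 = 517
unexposed workers with the outcome: 77 − 46 = 31
unexposed workers without the outcome: 755 − 31 = 724
OR = (46 × 724) / (517 × 31) = 33304/16027 ≈ 2.078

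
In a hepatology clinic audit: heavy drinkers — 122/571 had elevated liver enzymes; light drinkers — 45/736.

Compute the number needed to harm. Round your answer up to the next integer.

NNH = 7

risk, heavy drinkers = 122/571 = 0.213660
risk, light drinkers = 45/736 = 0.061141
absolute risk difference = 0.152519
1 / 0.152519 = 6.557 → round up → 7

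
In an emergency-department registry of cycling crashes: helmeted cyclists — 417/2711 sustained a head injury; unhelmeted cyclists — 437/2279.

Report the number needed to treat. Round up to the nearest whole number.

NNT: 27

risk, helmeted cyclists = 417/2711 = 0.153818
risk, unhelmeted cyclists = 437/2279 = 0.191751
absolute risk difference = 0.037933
1 / 0.037933 = 26.362 → round up → 27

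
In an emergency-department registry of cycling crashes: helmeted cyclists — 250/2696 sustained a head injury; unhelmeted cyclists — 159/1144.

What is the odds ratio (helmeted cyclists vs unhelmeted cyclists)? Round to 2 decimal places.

OR = (250 × 985) / (2446 × 159) = 246250/388914 ≈ 0.63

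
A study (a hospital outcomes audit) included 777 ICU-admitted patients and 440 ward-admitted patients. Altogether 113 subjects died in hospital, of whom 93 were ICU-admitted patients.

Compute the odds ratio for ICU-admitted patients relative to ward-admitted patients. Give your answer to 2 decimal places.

OR = 2.86

ICU-admitted patients without the outcome: 777 − 93 = 684
ward-admitted patients with the outcome: 113 − 93 = 20
ward-admitted patients without the outcome: 440 − 20 = 420
OR = (93 × 420) / (684 × 20) = 39060/13680 ≈ 2.86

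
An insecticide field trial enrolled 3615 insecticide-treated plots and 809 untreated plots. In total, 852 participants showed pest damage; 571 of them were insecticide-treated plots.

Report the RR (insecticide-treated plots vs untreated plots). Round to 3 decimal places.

0.455

insecticide-treated plots without the outcome: 3615 − 571 = 3044
untreated plots with the outcome: 852 − 571 = 281
untreated plots without the outcome: 809 − 281 = 528
risk, insecticide-treated plots = 571/3615 = 0.1580
risk, untreated plots = 281/809 = 0.3473
RR = 0.1580 / 0.3473 = 0.455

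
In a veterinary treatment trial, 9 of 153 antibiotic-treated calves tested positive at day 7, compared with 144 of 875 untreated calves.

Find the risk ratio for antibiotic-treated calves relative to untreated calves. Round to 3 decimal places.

RR = 0.357

risk, antibiotic-treated calves = 9/153 = 0.0588
risk, untreated calves = 144/875 = 0.1646
RR = 0.0588 / 0.1646 = 0.357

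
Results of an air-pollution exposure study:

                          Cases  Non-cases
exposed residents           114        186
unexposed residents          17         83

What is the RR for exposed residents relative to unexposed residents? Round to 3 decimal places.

2.235

risk, exposed residents = 114/300 = 0.3800
risk, unexposed residents = 17/100 = 0.1700
RR = 0.3800 / 0.1700 = 2.235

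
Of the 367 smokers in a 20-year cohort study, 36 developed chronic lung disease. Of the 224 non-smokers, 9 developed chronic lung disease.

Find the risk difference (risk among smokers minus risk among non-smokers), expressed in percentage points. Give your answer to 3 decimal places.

5.791

risk, smokers = 36/367 = 0.09809
risk, non-smokers = 9/224 = 0.04018
risk difference = 0.09809 − 0.04018 = 0.05791 → 5.791 percentage points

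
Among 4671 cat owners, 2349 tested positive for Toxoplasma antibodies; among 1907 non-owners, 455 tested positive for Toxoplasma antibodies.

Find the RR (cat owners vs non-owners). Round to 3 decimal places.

risk, cat owners = 2349/4671 = 0.5029
risk, non-owners = 455/1907 = 0.2386
RR = 0.5029 / 0.2386 = 2.108

2.108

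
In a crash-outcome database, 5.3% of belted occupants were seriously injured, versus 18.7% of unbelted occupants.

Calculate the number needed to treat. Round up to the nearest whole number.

absolute risk difference = 0.134000
1 / 0.134000 = 7.463 → round up → 8

8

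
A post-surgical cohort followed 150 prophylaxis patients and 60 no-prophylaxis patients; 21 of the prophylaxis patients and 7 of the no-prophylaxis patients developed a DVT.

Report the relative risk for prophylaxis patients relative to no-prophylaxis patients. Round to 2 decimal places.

risk, prophylaxis patients = 21/150 = 0.1400
risk, no-prophylaxis patients = 7/60 = 0.1167
RR = 0.1400 / 0.1167 = 1.20

1.20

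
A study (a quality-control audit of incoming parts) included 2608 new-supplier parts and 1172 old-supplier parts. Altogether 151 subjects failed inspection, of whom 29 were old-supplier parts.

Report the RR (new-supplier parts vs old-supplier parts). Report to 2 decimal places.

1.89

new-supplier parts with the outcome: 151 − 29 = 122
new-supplier parts without the outcome: 2608 − 122 = 2486
old-supplier parts without the outcome: 1172 − 29 = 1143
risk, new-supplier parts = 122/2608 = 0.04678
risk, old-supplier parts = 29/1172 = 0.02474
RR = 0.04678 / 0.02474 = 1.89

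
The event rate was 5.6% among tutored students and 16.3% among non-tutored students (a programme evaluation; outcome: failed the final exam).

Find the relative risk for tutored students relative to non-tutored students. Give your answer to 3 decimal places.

RR = 0.0560 / 0.1630 = 0.344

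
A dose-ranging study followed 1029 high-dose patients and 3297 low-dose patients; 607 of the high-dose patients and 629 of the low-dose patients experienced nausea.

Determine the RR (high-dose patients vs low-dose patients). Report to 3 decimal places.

3.092

risk, high-dose patients = 607/1029 = 0.5899
risk, low-dose patients = 629/3297 = 0.1908
RR = 0.5899 / 0.1908 = 3.092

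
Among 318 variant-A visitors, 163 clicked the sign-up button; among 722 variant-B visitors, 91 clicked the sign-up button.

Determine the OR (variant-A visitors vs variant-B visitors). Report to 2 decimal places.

OR = (163 × 631) / (155 × 91) = 102853/14105 ≈ 7.29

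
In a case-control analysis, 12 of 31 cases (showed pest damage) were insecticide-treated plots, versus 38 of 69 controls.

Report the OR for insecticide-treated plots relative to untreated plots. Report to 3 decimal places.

OR = (12 × 31) / (38 × 19) = 372/722 ≈ 0.515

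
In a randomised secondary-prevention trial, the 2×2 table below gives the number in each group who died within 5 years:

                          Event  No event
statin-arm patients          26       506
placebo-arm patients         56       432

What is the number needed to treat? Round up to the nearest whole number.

risk, statin-arm patients = 26/532 = 0.048872
risk, placebo-arm patients = 56/488 = 0.114754
absolute risk difference = 0.065882
1 / 0.065882 = 15.179 → round up → 16

16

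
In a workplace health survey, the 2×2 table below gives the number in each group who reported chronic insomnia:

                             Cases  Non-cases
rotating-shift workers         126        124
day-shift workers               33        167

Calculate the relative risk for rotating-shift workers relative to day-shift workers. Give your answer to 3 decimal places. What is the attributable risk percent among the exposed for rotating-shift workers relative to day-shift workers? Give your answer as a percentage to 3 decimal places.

RR = 3.055; AR% = 67.262%

risk, rotating-shift workers = 126/250 = 0.5040
risk, day-shift workers = 33/200 = 0.1650
RR = 0.5040 / 0.1650 = 3.055
AR% = (0.5040 − 0.1650) / 0.5040 = 0.6726 → 67.262%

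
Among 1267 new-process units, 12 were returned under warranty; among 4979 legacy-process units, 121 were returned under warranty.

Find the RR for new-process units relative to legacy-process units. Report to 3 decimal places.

risk, new-process units = 12/1267 = 0.00947
risk, legacy-process units = 121/4979 = 0.02430
RR = 0.00947 / 0.02430 = 0.390

RR: 0.390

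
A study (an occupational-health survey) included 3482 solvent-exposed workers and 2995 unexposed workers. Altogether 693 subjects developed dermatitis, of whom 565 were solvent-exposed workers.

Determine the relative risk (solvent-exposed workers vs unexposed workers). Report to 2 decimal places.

3.80

solvent-exposed workers without the outcome: 3482 − 565 = 2917
unexposed workers with the outcome: 693 − 565 = 128
unexposed workers without the outcome: 2995 − 128 = 2867
risk, solvent-exposed workers = 565/3482 = 0.16226
risk, unexposed workers = 128/2995 = 0.04274
RR = 0.16226 / 0.04274 = 3.80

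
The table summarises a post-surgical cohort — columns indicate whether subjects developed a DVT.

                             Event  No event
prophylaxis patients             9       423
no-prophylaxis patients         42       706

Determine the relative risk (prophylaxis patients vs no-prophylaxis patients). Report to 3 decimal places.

risk, prophylaxis patients = 9/432 = 0.02083
risk, no-prophylaxis patients = 42/748 = 0.05615
RR = 0.02083 / 0.05615 = 0.371

0.371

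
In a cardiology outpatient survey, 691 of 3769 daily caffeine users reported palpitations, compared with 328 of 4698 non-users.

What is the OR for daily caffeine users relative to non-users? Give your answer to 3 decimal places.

OR = (691 × 4370) / (3078 × 328) = 3019670/1009584 ≈ 2.991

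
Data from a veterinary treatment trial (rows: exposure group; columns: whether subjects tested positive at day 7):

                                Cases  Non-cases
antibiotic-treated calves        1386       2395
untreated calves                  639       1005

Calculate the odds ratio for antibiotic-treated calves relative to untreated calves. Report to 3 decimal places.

odds, antibiotic-treated calves = 1386/2395 = 0.5787
odds, untreated calves = 639/1005 = 0.6358
OR = 0.5787 / 0.6358 = 0.910

OR = 0.910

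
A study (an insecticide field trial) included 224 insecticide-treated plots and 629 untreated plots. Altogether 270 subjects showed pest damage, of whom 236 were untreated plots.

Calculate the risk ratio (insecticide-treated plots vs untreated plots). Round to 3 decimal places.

insecticide-treated plots with the outcome: 270 − 236 = 34
insecticide-treated plots without the outcome: 224 − 34 = 190
untreated plots without the outcome: 629 − 236 = 393
risk, insecticide-treated plots = 34/224 = 0.1518
risk, untreated plots = 236/629 = 0.3752
RR = 0.1518 / 0.3752 = 0.405

0.405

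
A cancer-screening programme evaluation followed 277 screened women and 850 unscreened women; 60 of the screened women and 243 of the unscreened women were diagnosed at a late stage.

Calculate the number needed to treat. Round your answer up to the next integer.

risk, screened women = 60/277 = 0.216606
risk, unscreened women = 243/850 = 0.285882
absolute risk difference = 0.069276
1 / 0.069276 = 14.435 → round up → 15

15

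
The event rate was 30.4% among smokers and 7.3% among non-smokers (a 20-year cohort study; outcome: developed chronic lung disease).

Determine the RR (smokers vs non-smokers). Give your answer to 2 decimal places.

RR = 0.3040 / 0.0730 = 4.16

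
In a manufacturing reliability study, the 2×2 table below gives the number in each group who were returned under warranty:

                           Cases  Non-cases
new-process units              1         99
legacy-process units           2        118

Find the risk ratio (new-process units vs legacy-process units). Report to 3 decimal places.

RR = 0.600

risk, new-process units = 1/100 = 0.01000
risk, legacy-process units = 2/120 = 0.01667
RR = 0.01000 / 0.01667 = 0.600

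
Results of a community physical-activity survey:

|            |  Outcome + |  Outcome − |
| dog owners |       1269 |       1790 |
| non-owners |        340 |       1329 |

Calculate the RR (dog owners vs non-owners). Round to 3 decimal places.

risk, dog owners = 1269/3059 = 0.4148
risk, non-owners = 340/1669 = 0.2037
RR = 0.4148 / 0.2037 = 2.036

2.036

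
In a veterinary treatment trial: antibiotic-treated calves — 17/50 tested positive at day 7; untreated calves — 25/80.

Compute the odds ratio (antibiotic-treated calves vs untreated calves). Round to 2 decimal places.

odds, antibiotic-treated calves = 17/33 = 0.5152
odds, untreated calves = 25/55 = 0.4545
OR = 0.5152 / 0.4545 = 1.13

1.13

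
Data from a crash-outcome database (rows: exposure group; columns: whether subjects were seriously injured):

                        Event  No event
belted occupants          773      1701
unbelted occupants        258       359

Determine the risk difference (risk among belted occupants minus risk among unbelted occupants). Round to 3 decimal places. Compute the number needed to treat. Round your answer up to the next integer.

RD = -0.106; NNT = 10

risk, belted occupants = 773/2474 = 0.3124
risk, unbelted occupants = 258/617 = 0.4182
risk difference = 0.3124 − 0.4182 = -0.106
absolute risk difference = 0.105703
1 / 0.105703 = 9.460 → round up → 10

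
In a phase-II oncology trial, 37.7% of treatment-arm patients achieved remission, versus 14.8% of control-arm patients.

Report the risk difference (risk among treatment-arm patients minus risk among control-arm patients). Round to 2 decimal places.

risk difference = 0.3770 − 0.1480 = 0.23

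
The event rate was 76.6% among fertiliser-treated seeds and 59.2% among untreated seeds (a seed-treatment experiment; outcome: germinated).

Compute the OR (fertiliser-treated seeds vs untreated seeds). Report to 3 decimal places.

odds, fertiliser-treated seeds = 0.7660/0.2340 = 3.2735
odds, untreated seeds = 0.5920/0.4080 = 1.4510
OR = 3.2735 / 1.4510 = 2.256

OR = 2.256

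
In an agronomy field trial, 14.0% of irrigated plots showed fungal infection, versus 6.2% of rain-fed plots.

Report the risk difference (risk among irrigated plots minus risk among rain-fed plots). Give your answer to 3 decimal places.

risk difference = 0.1400 − 0.0620 = 0.078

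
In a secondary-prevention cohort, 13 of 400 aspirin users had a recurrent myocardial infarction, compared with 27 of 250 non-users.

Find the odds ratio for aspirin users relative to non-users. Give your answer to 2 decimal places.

OR = (13 × 223) / (387 × 27) = 2899/10449 ≈ 0.28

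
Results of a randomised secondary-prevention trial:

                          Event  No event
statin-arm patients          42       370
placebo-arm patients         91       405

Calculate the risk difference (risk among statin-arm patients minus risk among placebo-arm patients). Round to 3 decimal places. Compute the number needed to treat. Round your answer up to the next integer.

RD = -0.082; NNT = 13

risk, statin-arm patients = 42/412 = 0.1019
risk, placebo-arm patients = 91/496 = 0.1835
risk difference = 0.1019 − 0.1835 = -0.082
absolute risk difference = 0.081526
1 / 0.081526 = 12.266 → round up → 13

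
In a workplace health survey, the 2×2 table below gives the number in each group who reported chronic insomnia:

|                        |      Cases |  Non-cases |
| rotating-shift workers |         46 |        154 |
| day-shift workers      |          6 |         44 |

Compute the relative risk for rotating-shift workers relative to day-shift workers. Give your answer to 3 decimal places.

RR ≈ 1.917

risk, rotating-shift workers = 46/200 = 0.2300
risk, day-shift workers = 6/50 = 0.1200
RR = 0.2300 / 0.1200 = 1.917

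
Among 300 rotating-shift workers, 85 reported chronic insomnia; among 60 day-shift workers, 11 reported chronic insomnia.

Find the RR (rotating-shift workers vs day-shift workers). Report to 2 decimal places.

RR ≈ 1.55

risk, rotating-shift workers = 85/300 = 0.2833
risk, day-shift workers = 11/60 = 0.1833
RR = 0.2833 / 0.1833 = 1.55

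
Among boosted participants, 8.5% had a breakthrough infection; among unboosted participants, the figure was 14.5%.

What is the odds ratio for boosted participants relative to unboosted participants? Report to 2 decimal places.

odds, boosted participants = 0.0850/0.9150 = 0.0929
odds, unboosted participants = 0.1450/0.8550 = 0.1696
OR = 0.0929 / 0.1696 = 0.55

0.55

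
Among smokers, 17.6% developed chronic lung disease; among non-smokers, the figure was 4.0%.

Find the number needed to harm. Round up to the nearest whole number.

NNH = 8

absolute risk difference = 0.136000
1 / 0.136000 = 7.353 → round up → 8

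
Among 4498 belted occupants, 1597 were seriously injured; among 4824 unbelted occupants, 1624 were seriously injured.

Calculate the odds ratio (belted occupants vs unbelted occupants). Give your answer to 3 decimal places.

odds, belted occupants = 1597/2901 = 0.5505
odds, unbelted occupants = 1624/3200 = 0.5075
OR = 0.5505 / 0.5075 = 1.085

OR: 1.085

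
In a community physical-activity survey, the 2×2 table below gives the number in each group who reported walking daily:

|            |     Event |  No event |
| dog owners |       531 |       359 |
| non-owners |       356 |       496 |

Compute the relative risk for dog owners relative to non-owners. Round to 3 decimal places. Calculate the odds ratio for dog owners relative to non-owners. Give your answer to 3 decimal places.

RR = 1.428; OR = 2.061

risk, dog owners = 531/890 = 0.5966
risk, non-owners = 356/852 = 0.4178
RR = 0.5966 / 0.4178 = 1.428
OR = (531 × 496) / (359 × 356) = 263376/127804 ≈ 2.061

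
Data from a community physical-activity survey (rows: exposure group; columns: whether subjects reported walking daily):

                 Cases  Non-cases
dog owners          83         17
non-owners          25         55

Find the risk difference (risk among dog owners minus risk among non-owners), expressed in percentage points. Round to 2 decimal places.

risk, dog owners = 83/100 = 0.8300
risk, non-owners = 25/80 = 0.3125
risk difference = 0.8300 − 0.3125 = 0.5175 → 51.75 percentage points

51.75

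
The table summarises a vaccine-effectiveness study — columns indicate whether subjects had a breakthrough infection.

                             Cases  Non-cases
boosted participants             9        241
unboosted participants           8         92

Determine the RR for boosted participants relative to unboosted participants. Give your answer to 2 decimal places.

0.45

risk, boosted participants = 9/250 = 0.03600
risk, unboosted participants = 8/100 = 0.08000
RR = 0.03600 / 0.08000 = 0.45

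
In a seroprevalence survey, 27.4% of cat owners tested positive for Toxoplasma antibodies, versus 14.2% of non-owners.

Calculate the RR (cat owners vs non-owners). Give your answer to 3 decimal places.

RR = 0.2740 / 0.1420 = 1.930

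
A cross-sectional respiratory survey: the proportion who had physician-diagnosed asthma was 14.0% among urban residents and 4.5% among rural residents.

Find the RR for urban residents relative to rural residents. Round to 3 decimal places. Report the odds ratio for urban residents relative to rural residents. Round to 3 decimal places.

RR = 3.111; OR = 3.455

RR = 0.14000 / 0.04500 = 3.111
odds, urban residents = 0.14000/0.86000 = 0.16279
odds, rural residents = 0.04500/0.95500 = 0.04712
OR = 0.16279 / 0.04712 = 3.455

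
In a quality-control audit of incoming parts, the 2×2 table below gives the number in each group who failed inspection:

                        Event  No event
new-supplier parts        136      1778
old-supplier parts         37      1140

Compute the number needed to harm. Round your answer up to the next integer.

NNH = 26

risk, new-supplier parts = 136/1914 = 0.071055
risk, old-supplier parts = 37/1177 = 0.031436
absolute risk difference = 0.039620
1 / 0.039620 = 25.240 → round up → 26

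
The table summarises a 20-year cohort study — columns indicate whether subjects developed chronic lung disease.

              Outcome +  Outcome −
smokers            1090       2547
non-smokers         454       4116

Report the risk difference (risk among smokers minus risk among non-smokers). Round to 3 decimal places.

RD: 0.200

risk, smokers = 1090/3637 = 0.2997
risk, non-smokers = 454/4570 = 0.0993
risk difference = 0.2997 − 0.0993 = 0.200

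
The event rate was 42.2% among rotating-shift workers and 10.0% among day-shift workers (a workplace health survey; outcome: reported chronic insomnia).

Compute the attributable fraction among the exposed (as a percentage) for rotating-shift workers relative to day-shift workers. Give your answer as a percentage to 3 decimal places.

AR% = (0.4220 − 0.1000) / 0.4220 = 0.7630 → 76.303%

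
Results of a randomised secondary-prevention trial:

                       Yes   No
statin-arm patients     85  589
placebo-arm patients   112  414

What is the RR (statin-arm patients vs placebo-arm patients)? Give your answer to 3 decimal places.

risk, statin-arm patients = 85/674 = 0.1261
risk, placebo-arm patients = 112/526 = 0.2129
RR = 0.1261 / 0.2129 = 0.592

RR = 0.592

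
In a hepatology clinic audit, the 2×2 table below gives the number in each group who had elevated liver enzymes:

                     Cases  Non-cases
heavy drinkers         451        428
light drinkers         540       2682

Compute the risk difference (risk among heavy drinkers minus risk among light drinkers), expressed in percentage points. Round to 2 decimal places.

risk, heavy drinkers = 451/879 = 0.5131
risk, light drinkers = 540/3222 = 0.1676
risk difference = 0.5131 − 0.1676 = 0.3455 → 34.55 percentage points

34.55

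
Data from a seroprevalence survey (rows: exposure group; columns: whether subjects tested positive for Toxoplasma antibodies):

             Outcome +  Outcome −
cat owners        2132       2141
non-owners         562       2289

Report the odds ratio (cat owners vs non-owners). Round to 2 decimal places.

OR = (2132 × 2289) / (2141 × 562) = 4880148/1203242 ≈ 4.06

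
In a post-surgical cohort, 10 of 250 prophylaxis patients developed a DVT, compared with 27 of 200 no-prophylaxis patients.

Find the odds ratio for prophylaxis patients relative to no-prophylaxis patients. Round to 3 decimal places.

OR = (10 × 173) / (240 × 27) = 1730/6480 ≈ 0.267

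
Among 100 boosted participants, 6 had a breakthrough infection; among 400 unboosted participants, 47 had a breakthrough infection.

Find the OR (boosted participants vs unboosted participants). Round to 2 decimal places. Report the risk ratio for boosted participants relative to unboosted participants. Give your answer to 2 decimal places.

OR = 0.48; RR = 0.51

odds, boosted participants = 6/94 = 0.0638
odds, unboosted participants = 47/353 = 0.1331
OR = 0.0638 / 0.1331 = 0.48
risk, boosted participants = 6/100 = 0.0600
risk, unboosted participants = 47/400 = 0.1175
RR = 0.0600 / 0.1175 = 0.51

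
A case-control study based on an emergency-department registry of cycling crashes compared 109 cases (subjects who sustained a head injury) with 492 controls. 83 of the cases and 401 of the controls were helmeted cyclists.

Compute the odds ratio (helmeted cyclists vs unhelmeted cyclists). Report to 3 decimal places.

OR = (83 × 91) / (401 × 26) = 7553/10426 ≈ 0.724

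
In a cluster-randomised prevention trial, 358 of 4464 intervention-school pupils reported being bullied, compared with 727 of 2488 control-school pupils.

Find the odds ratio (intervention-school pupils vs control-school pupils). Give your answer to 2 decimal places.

OR = 0.21

odds, intervention-school pupils = 358/4106 = 0.0872
odds, control-school pupils = 727/1761 = 0.4128
OR = 0.0872 / 0.4128 = 0.21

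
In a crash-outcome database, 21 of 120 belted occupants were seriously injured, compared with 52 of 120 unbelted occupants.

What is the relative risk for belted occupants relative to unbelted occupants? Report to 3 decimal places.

RR ≈ 0.404

risk, belted occupants = 21/120 = 0.1750
risk, unbelted occupants = 52/120 = 0.4333
RR = 0.1750 / 0.4333 = 0.404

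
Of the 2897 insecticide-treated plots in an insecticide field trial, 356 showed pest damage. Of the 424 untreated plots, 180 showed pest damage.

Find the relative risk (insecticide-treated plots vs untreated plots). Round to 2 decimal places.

RR ≈ 0.29

risk, insecticide-treated plots = 356/2897 = 0.1229
risk, untreated plots = 180/424 = 0.4245
RR = 0.1229 / 0.4245 = 0.29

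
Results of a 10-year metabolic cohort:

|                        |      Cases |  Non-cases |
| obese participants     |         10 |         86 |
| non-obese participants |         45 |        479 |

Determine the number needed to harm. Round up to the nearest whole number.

risk, obese participants = 10/96 = 0.104167
risk, non-obese participants = 45/524 = 0.085878
absolute risk difference = 0.018289
1 / 0.018289 = 54.678 → round up → 55

NNH: 55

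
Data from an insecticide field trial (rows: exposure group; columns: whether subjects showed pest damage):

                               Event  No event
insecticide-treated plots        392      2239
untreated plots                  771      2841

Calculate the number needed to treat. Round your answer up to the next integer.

16

risk, insecticide-treated plots = 392/2631 = 0.148993
risk, untreated plots = 771/3612 = 0.213455
absolute risk difference = 0.064462
1 / 0.064462 = 15.513 → round up → 16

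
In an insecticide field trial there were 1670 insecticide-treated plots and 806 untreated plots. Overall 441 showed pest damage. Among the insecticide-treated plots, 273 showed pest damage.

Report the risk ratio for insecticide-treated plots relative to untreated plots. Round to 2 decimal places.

insecticide-treated plots without the outcome: 1670 − 273 = 1397
untreated plots with the outcome: 441 − 273 = 168
untreated plots without the outcome: 806 − 168 = 638
risk, insecticide-treated plots = 273/1670 = 0.1635
risk, untreated plots = 168/806 = 0.2084
RR = 0.1635 / 0.2084 = 0.78

RR ≈ 0.78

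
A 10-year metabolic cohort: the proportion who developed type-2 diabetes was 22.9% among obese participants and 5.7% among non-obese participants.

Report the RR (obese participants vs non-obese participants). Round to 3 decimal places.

RR = 0.2290 / 0.0570 = 4.018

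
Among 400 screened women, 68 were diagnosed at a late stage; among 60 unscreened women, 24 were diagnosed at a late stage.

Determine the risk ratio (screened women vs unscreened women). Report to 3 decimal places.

RR = 0.425

risk, screened women = 68/400 = 0.1700
risk, unscreened women = 24/60 = 0.4000
RR = 0.1700 / 0.4000 = 0.425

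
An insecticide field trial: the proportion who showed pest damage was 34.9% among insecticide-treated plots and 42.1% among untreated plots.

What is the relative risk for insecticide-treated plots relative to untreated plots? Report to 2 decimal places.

RR = 0.3490 / 0.4210 = 0.83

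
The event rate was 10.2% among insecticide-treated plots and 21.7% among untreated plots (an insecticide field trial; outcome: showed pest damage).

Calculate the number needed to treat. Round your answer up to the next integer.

NNT: 9

absolute risk difference = 0.115000
1 / 0.115000 = 8.696 → round up → 9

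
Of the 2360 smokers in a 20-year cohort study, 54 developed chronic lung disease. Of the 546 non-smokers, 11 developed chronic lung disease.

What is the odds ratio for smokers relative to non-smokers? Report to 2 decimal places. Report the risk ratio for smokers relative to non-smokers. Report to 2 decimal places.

OR = 1.14; RR = 1.14

odds, smokers = 54/2306 = 0.02342
odds, non-smokers = 11/535 = 0.02056
OR = 0.02342 / 0.02056 = 1.14
risk, smokers = 54/2360 = 0.02288
risk, non-smokers = 11/546 = 0.02015
RR = 0.02288 / 0.02015 = 1.14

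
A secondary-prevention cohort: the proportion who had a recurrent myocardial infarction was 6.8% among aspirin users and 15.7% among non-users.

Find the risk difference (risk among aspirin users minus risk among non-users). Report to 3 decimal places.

risk difference = 0.0680 − 0.1570 = -0.089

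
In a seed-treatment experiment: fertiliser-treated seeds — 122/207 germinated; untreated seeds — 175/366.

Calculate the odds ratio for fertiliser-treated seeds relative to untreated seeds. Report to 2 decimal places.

OR = 1.57

odds, fertiliser-treated seeds = 122/85 = 1.4353
odds, untreated seeds = 175/191 = 0.9162
OR = 1.4353 / 0.9162 = 1.57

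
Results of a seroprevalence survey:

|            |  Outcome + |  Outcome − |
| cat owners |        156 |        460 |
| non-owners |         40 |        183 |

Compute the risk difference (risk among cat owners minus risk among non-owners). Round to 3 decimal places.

RD = 0.074

risk, cat owners = 156/616 = 0.2532
risk, non-owners = 40/223 = 0.1794
risk difference = 0.2532 − 0.1794 = 0.074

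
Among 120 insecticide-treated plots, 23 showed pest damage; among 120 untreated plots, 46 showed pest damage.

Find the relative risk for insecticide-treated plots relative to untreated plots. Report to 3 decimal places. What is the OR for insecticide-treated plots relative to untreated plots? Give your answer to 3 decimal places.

RR = 0.500; OR = 0.381

risk, insecticide-treated plots = 23/120 = 0.1917
risk, untreated plots = 46/120 = 0.3833
RR = 0.1917 / 0.3833 = 0.500
OR = (23 × 74) / (97 × 46) = 1702/4462 ≈ 0.381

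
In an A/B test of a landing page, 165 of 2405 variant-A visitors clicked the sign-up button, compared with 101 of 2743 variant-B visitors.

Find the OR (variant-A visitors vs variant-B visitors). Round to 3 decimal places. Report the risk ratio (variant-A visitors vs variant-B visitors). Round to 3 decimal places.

OR = 1.927; RR = 1.863

odds, variant-A visitors = 165/2240 = 0.07366
odds, variant-B visitors = 101/2642 = 0.03823
OR = 0.07366 / 0.03823 = 1.927
risk, variant-A visitors = 165/2405 = 0.06861
risk, variant-B visitors = 101/2743 = 0.03682
RR = 0.06861 / 0.03682 = 1.863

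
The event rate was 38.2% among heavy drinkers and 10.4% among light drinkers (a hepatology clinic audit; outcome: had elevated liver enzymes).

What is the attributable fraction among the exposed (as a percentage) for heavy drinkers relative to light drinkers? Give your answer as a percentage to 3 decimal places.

AR% = (0.3820 − 0.1040) / 0.3820 = 0.7277 → 72.775%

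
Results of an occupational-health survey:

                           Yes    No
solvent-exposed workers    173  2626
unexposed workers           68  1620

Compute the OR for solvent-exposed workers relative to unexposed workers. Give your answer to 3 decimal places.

OR: 1.569

odds, solvent-exposed workers = 173/2626 = 0.06588
odds, unexposed workers = 68/1620 = 0.04198
OR = 0.06588 / 0.04198 = 1.569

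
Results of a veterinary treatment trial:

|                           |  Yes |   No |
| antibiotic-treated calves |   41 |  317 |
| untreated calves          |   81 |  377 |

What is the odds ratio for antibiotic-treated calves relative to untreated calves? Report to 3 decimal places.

odds, antibiotic-treated calves = 41/317 = 0.1293
odds, untreated calves = 81/377 = 0.2149
OR = 0.1293 / 0.2149 = 0.602

OR: 0.602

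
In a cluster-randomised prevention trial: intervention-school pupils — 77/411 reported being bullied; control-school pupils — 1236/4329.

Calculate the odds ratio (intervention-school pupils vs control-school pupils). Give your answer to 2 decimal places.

OR ≈ 0.58

odds, intervention-school pupils = 77/334 = 0.2305
odds, control-school pupils = 1236/3093 = 0.3996
OR = 0.2305 / 0.3996 = 0.58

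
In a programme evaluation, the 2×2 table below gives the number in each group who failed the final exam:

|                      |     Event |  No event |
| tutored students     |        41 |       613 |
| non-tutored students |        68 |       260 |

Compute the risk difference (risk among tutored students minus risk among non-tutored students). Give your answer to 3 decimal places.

risk, tutored students = 41/654 = 0.0627
risk, non-tutored students = 68/328 = 0.2073
risk difference = 0.0627 − 0.2073 = -0.145

-0.145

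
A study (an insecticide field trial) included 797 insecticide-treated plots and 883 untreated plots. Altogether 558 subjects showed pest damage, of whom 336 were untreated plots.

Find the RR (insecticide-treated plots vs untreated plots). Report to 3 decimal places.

RR: 0.732

insecticide-treated plots with the outcome: 558 − 336 = 222
insecticide-treated plots without the outcome: 797 − 222 = 575
untreated plots without the outcome: 883 − 336 = 547
risk, insecticide-treated plots = 222/797 = 0.2785
risk, untreated plots = 336/883 = 0.3805
RR = 0.2785 / 0.3805 = 0.732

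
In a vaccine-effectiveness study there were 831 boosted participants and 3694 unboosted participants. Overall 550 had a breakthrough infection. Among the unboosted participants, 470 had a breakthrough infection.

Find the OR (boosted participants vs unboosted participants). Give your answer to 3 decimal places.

boosted participants with the outcome: 550 − 470 = 80
boosted participants without the outcome: 831 − 80 = 751
unboosted participants without the outcome: 3694 − 470 = 3224
OR = (80 × 3224) / (751 × 470) = 257920/352970 ≈ 0.731

OR: 0.731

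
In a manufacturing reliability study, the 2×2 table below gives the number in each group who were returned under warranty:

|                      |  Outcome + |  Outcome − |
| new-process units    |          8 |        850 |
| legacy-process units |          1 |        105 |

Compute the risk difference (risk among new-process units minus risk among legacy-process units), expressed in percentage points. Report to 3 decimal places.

-0.011

risk, new-process units = 8/858 = 0.00932
risk, legacy-process units = 1/106 = 0.00943
risk difference = 0.00932 − 0.00943 = -0.00011 → -0.011 percentage points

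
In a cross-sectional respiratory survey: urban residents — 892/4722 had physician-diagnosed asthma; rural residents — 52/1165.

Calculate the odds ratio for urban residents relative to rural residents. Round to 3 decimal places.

OR = (892 × 1113) / (3830 × 52) = 992796/199160 ≈ 4.985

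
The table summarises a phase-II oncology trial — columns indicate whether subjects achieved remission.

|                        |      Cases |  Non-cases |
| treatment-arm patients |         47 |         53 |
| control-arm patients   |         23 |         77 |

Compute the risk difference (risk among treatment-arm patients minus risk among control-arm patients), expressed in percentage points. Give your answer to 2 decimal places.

24.00

risk, treatment-arm patients = 47/100 = 0.4700
risk, control-arm patients = 23/100 = 0.2300
risk difference = 0.4700 − 0.2300 = 0.2400 → 24.00 percentage points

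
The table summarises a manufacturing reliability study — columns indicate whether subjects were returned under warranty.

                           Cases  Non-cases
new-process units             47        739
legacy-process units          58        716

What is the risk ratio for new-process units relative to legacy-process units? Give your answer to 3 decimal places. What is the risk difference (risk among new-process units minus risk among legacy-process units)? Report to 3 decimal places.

RR = 0.798; RD = -0.015

risk, new-process units = 47/786 = 0.0598
risk, legacy-process units = 58/774 = 0.0749
RR = 0.0598 / 0.0749 = 0.798
risk difference = 0.0598 − 0.0749 = -0.015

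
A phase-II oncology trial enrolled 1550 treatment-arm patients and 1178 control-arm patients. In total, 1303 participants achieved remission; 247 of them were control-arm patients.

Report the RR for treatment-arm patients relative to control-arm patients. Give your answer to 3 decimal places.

RR ≈ 3.249

treatment-arm patients with the outcome: 1303 − 247 = 1056
treatment-arm patients without the outcome: 1550 − 1056 = 494
control-arm patients without the outcome: 1178 − 247 = 931
risk, treatment-arm patients = 1056/1550 = 0.6813
risk, control-arm patients = 247/1178 = 0.2097
RR = 0.6813 / 0.2097 = 3.249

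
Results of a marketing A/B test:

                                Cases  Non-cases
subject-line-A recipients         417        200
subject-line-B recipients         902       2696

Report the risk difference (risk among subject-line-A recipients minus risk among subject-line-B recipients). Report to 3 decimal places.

RD = 0.425

risk, subject-line-A recipients = 417/617 = 0.6759
risk, subject-line-B recipients = 902/3598 = 0.2507
risk difference = 0.6759 − 0.2507 = 0.425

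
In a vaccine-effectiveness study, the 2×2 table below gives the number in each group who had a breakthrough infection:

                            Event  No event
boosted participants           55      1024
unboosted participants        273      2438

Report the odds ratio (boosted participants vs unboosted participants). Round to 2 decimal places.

0.48

odds, boosted participants = 55/1024 = 0.0537
odds, unboosted participants = 273/2438 = 0.1120
OR = 0.0537 / 0.1120 = 0.48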